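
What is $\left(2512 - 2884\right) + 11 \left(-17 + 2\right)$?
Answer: $-537$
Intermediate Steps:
$\left(2512 - 2884\right) + 11 \left(-17 + 2\right) = -372 + 11 \left(-15\right) = -372 - 165 = -537$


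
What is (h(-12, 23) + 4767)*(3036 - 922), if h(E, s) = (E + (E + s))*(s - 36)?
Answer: 10104920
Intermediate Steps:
h(E, s) = (-36 + s)*(s + 2*E) (h(E, s) = (s + 2*E)*(-36 + s) = (-36 + s)*(s + 2*E))
(h(-12, 23) + 4767)*(3036 - 922) = ((23**2 - 72*(-12) - 36*23 + 2*(-12)*23) + 4767)*(3036 - 922) = ((529 + 864 - 828 - 552) + 4767)*2114 = (13 + 4767)*2114 = 4780*2114 = 10104920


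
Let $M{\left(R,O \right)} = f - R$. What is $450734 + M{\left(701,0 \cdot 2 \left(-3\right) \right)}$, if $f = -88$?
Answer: $449945$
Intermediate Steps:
$M{\left(R,O \right)} = -88 - R$
$450734 + M{\left(701,0 \cdot 2 \left(-3\right) \right)} = 450734 - 789 = 449945$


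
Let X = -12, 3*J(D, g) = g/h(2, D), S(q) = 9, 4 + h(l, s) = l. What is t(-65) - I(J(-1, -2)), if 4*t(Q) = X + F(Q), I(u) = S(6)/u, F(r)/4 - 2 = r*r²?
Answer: -274653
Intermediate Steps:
h(l, s) = -4 + l
J(D, g) = -g/6 (J(D, g) = (g/(-4 + 2))/3 = (g/(-2))/3 = (g*(-½))/3 = (-g/2)/3 = -g/6)
F(r) = 8 + 4*r³ (F(r) = 8 + 4*(r*r²) = 8 + 4*r³)
I(u) = 9/u
t(Q) = -1 + Q³ (t(Q) = (-12 + (8 + 4*Q³))/4 = (-4 + 4*Q³)/4 = -1 + Q³)
t(-65) - I(J(-1, -2)) = (-1 + (-65)³) - 9/((-⅙*(-2))) = (-1 - 274625) - 9/⅓ = -274626 - 9*3 = -274626 - 1*27 = -274626 - 27 = -274653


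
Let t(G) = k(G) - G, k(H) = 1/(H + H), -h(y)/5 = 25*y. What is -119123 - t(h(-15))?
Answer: -439680001/3750 ≈ -1.1725e+5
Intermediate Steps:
h(y) = -125*y
k(H) = 1/(2*H)
t(G) = 1/(2*G) - G
-119123 - t(h(-15)) = -119123 - (1/(2*((-125*(-15)))) - (-125)*(-15)) = -119123 - ((½)/1875 - 1*1875) = -119123 - ((½)*(1/1875) - 1875) = -119123 - (1/3750 - 1875) = -119123 - 1*(-7031249/3750) = -119123 + 7031249/3750 = -439680001/3750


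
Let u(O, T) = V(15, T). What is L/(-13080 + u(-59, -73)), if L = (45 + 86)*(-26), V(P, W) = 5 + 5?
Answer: 1703/6535 ≈ 0.26060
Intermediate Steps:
V(P, W) = 10
u(O, T) = 10
L = -3406 (L = 131*(-26) = -3406)
L/(-13080 + u(-59, -73)) = -3406/(-13080 + 10) = -3406/(-13070) = -3406*(-1/13070) = 1703/6535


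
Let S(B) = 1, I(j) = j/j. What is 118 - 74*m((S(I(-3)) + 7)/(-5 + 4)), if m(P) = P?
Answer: 710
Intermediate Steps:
I(j) = 1
118 - 74*m((S(I(-3)) + 7)/(-5 + 4)) = 118 - 74*(1 + 7)/(-5 + 4) = 118 - 592/(-1) = 118 - 592*(-1) = 118 - 74*(-8) = 118 + 592 = 710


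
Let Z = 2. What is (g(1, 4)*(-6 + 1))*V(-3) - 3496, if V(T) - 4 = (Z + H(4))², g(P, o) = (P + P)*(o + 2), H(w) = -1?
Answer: -3796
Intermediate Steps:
g(P, o) = 2*P*(2 + o) (g(P, o) = (2*P)*(2 + o) = 2*P*(2 + o))
V(T) = 5 (V(T) = 4 + (2 - 1)² = 4 + 1² = 4 + 1 = 5)
(g(1, 4)*(-6 + 1))*V(-3) - 3496 = ((2*1*(2 + 4))*(-6 + 1))*5 - 3496 = ((2*1*6)*(-5))*5 - 3496 = (12*(-5))*5 - 3496 = -60*5 - 3496 = -300 - 3496 = -3796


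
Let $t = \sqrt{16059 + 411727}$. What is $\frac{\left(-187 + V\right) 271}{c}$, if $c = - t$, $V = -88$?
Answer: $\frac{74525 \sqrt{427786}}{427786} \approx 113.94$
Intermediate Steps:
$t = \sqrt{427786} \approx 654.05$
$c = - \sqrt{427786} \approx -654.05$
$\frac{\left(-187 + V\right) 271}{c} = \frac{\left(-187 - 88\right) 271}{\left(-1\right) \sqrt{427786}} = \left(-275\right) 271 \left(- \frac{\sqrt{427786}}{427786}\right) = - 74525 \left(- \frac{\sqrt{427786}}{427786}\right) = \frac{74525 \sqrt{427786}}{427786}$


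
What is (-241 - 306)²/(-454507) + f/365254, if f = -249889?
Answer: -222863583809/166010499778 ≈ -1.3425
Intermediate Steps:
(-241 - 306)²/(-454507) + f/365254 = (-241 - 306)²/(-454507) - 249889/365254 = (-547)²*(-1/454507) - 249889*1/365254 = 299209*(-1/454507) - 249889/365254 = -299209/454507 - 249889/365254 = -222863583809/166010499778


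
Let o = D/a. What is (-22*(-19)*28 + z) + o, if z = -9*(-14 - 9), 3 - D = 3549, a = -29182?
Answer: 173795174/14591 ≈ 11911.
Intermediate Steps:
D = -3546 (D = 3 - 1*3549 = 3 - 3549 = -3546)
z = 207 (z = -9*(-23) = 207)
o = 1773/14591 (o = -3546/(-29182) = -3546*(-1/29182) = 1773/14591 ≈ 0.12151)
(-22*(-19)*28 + z) + o = (-22*(-19)*28 + 207) + 1773/14591 = (418*28 + 207) + 1773/14591 = (11704 + 207) + 1773/14591 = 11911 + 1773/14591 = 173795174/14591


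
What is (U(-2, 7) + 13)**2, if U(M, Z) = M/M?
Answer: 196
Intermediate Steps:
U(M, Z) = 1
(U(-2, 7) + 13)**2 = (1 + 13)**2 = 14**2 = 196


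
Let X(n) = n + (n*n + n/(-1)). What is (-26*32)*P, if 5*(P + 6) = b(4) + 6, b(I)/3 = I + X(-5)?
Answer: -52416/5 ≈ -10483.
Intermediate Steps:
X(n) = n² (X(n) = n + (n² + n*(-1)) = n + (n² - n) = n²)
b(I) = 75 + 3*I (b(I) = 3*(I + (-5)²) = 3*(I + 25) = 3*(25 + I) = 75 + 3*I)
P = 63/5 (P = -6 + ((75 + 3*4) + 6)/5 = -6 + ((75 + 12) + 6)/5 = -6 + (87 + 6)/5 = -6 + (⅕)*93 = -6 + 93/5 = 63/5 ≈ 12.600)
(-26*32)*P = -26*32*(63/5) = -832*63/5 = -52416/5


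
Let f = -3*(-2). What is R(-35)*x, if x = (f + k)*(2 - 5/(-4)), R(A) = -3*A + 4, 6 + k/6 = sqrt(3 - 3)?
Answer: -21255/2 ≈ -10628.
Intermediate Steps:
f = 6
k = -36 (k = -36 + 6*sqrt(3 - 3) = -36 + 6*sqrt(0) = -36 + 6*0 = -36 + 0 = -36)
R(A) = 4 - 3*A
x = -195/2 (x = (6 - 36)*(2 - 5/(-4)) = -30*(2 - 5*(-1/4)) = -30*(2 + 5/4) = -30*13/4 = -195/2 ≈ -97.500)
R(-35)*x = (4 - 3*(-35))*(-195/2) = (4 + 105)*(-195/2) = 109*(-195/2) = -21255/2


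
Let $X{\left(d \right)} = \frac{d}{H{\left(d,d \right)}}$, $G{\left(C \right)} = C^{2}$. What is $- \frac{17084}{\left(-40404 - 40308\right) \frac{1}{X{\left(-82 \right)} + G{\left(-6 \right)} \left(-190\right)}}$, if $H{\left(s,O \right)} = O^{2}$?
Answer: $- \frac{2395522751}{1654596} \approx -1447.8$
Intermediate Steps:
$X{\left(d \right)} = \frac{1}{d}$ ($X{\left(d \right)} = \frac{d}{d^{2}} = \frac{1}{d}$)
$- \frac{17084}{\left(-40404 - 40308\right) \frac{1}{X{\left(-82 \right)} + G{\left(-6 \right)} \left(-190\right)}} = - \frac{17084}{\left(-40404 - 40308\right) \frac{1}{\frac{1}{-82} + \left(-6\right)^{2} \left(-190\right)}} = - \frac{17084}{\left(-80712\right) \frac{1}{- \frac{1}{82} + 36 \left(-190\right)}} = - \frac{17084}{\left(-80712\right) \frac{1}{- \frac{1}{82} - 6840}} = - \frac{17084}{\left(-80712\right) \frac{1}{- \frac{560881}{82}}} = - \frac{17084}{\left(-80712\right) \left(- \frac{82}{560881}\right)} = - \frac{17084}{\frac{6618384}{560881}} = \left(-17084\right) \frac{560881}{6618384} = - \frac{2395522751}{1654596}$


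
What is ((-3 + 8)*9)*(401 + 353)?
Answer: 33930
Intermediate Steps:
((-3 + 8)*9)*(401 + 353) = (5*9)*754 = 45*754 = 33930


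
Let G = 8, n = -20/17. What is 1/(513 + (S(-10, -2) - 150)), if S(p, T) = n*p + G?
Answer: 17/6507 ≈ 0.0026126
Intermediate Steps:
n = -20/17 (n = -20*1/17 = -20/17 ≈ -1.1765)
S(p, T) = 8 - 20*p/17 (S(p, T) = -20*p/17 + 8 = 8 - 20*p/17)
1/(513 + (S(-10, -2) - 150)) = 1/(513 + ((8 - 20/17*(-10)) - 150)) = 1/(513 + ((8 + 200/17) - 150)) = 1/(513 + (336/17 - 150)) = 1/(513 - 2214/17) = 1/(6507/17) = 17/6507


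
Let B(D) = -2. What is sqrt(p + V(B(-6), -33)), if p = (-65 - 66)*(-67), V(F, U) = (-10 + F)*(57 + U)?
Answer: sqrt(8489) ≈ 92.136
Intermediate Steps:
p = 8777 (p = -131*(-67) = 8777)
sqrt(p + V(B(-6), -33)) = sqrt(8777 + (-570 - 10*(-33) + 57*(-2) - 2*(-33))) = sqrt(8777 + (-570 + 330 - 114 + 66)) = sqrt(8777 - 288) = sqrt(8489)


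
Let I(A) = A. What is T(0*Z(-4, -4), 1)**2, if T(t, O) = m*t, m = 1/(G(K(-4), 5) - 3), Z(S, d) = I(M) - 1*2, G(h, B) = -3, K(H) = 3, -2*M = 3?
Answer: 0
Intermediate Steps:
M = -3/2 (M = -1/2*3 = -3/2 ≈ -1.5000)
Z(S, d) = -7/2 (Z(S, d) = -3/2 - 1*2 = -3/2 - 2 = -7/2)
m = -1/6 (m = 1/(-3 - 3) = 1/(-6) = -1/6 ≈ -0.16667)
T(t, O) = -t/6
T(0*Z(-4, -4), 1)**2 = (-0*(-7)/2)**2 = (-1/6*0)**2 = 0**2 = 0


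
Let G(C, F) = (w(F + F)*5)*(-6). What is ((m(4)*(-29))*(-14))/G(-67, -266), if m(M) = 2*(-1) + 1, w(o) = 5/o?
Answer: -107996/75 ≈ -1439.9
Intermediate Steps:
m(M) = -1 (m(M) = -2 + 1 = -1)
G(C, F) = -75/F (G(C, F) = ((5/(F + F))*5)*(-6) = ((5/((2*F)))*5)*(-6) = ((5*(1/(2*F)))*5)*(-6) = ((5/(2*F))*5)*(-6) = (25/(2*F))*(-6) = -75/F)
((m(4)*(-29))*(-14))/G(-67, -266) = (-1*(-29)*(-14))/((-75/(-266))) = (29*(-14))/((-75*(-1/266))) = -406/75/266 = -406*266/75 = -107996/75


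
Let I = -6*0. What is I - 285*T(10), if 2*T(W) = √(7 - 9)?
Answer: -285*I*√2/2 ≈ -201.53*I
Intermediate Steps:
T(W) = I*√2/2 (T(W) = √(7 - 9)/2 = √(-2)/2 = (I*√2)/2 = I*√2/2)
I = 0
I - 285*T(10) = 0 - 285*I*√2/2 = -285*I*√2/2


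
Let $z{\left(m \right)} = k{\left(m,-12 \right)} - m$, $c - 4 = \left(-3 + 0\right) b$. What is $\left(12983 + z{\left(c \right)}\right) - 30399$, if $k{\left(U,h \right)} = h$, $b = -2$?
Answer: $-17438$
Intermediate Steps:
$c = 10$ ($c = 4 + \left(-3 + 0\right) \left(-2\right) = 4 - -6 = 4 + 6 = 10$)
$z{\left(m \right)} = -12 - m$
$\left(12983 + z{\left(c \right)}\right) - 30399 = \left(12983 - 22\right) - 30399 = 12961 - 30399 = -17438$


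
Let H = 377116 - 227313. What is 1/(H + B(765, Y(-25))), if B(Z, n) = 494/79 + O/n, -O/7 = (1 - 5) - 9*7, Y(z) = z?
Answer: 1975/295836224 ≈ 6.6760e-6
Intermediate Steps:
H = 149803
O = 469 (O = -7*((1 - 5) - 9*7) = -7*(-4 - 63) = -7*(-67) = 469)
B(Z, n) = 494/79 + 469/n
1/(H + B(765, Y(-25))) = 1/(149803 + (494/79 + 469/(-25))) = 1/(149803 + (494/79 + 469*(-1/25))) = 1/(149803 + (494/79 - 469/25)) = 1/(149803 - 24701/1975) = 1/(295836224/1975) = 1975/295836224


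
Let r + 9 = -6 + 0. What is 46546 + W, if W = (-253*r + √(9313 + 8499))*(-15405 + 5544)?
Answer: -37375949 - 19722*√4453 ≈ -3.8692e+7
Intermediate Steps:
r = -15 (r = -9 + (-6 + 0) = -9 - 6 = -15)
W = -37422495 - 19722*√4453 (W = (-253*(-15) + √(9313 + 8499))*(-15405 + 5544) = (3795 + √17812)*(-9861) = (3795 + 2*√4453)*(-9861) = -37422495 - 19722*√4453 ≈ -3.8739e+7)
46546 + W = 46546 + (-37422495 - 19722*√4453) = -37375949 - 19722*√4453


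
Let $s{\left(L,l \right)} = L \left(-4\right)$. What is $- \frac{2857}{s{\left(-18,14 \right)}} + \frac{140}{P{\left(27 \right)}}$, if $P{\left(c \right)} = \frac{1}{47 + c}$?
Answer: $\frac{743063}{72} \approx 10320.0$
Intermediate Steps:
$s{\left(L,l \right)} = - 4 L$
$- \frac{2857}{s{\left(-18,14 \right)}} + \frac{140}{P{\left(27 \right)}} = - \frac{2857}{\left(-4\right) \left(-18\right)} + \frac{140}{\frac{1}{47 + 27}} = - \frac{2857}{72} + \frac{140}{\frac{1}{74}} = \left(-2857\right) \frac{1}{72} + 140 \frac{1}{\frac{1}{74}} = - \frac{2857}{72} + 140 \cdot 74 = - \frac{2857}{72} + 10360 = \frac{743063}{72}$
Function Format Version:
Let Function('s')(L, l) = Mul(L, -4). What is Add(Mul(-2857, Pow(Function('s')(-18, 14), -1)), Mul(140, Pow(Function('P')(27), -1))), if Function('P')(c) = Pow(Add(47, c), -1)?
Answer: Rational(743063, 72) ≈ 10320.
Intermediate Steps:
Function('s')(L, l) = Mul(-4, L)
Add(Mul(-2857, Pow(Function('s')(-18, 14), -1)), Mul(140, Pow(Function('P')(27), -1))) = Add(Mul(-2857, Pow(Mul(-4, -18), -1)), Mul(140, Pow(Pow(Add(47, 27), -1), -1))) = Add(Mul(-2857, Pow(72, -1)), Mul(140, Pow(Pow(74, -1), -1))) = Add(Mul(-2857, Rational(1, 72)), Mul(140, Pow(Rational(1, 74), -1))) = Add(Rational(-2857, 72), Mul(140, 74)) = Add(Rational(-2857, 72), 10360) = Rational(743063, 72)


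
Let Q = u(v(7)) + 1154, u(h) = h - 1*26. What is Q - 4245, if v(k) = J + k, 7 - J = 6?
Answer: -3109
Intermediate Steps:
J = 1 (J = 7 - 1*6 = 7 - 6 = 1)
v(k) = 1 + k
u(h) = -26 + h (u(h) = h - 26 = -26 + h)
Q = 1136 (Q = (-26 + (1 + 7)) + 1154 = (-26 + 8) + 1154 = -18 + 1154 = 1136)
Q - 4245 = 1136 - 4245 = -3109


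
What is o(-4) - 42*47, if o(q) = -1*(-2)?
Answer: -1972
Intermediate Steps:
o(q) = 2
o(-4) - 42*47 = 2 - 42*47 = 2 - 1974 = -1972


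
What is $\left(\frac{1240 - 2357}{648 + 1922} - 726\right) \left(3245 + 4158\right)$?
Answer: $- \frac{13820934611}{2570} \approx -5.3778 \cdot 10^{6}$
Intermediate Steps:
$\left(\frac{1240 - 2357}{648 + 1922} - 726\right) \left(3245 + 4158\right) = \left(- \frac{1117}{2570} - 726\right) 7403 = \left(- \frac{1866937}{2570}\right) 7403 = - \frac{13820934611}{2570}$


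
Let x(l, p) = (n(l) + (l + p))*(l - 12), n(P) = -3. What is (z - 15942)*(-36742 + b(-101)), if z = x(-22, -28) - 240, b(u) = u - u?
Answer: 528349960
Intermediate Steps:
x(l, p) = (-12 + l)*(-3 + l + p) (x(l, p) = (-3 + (l + p))*(l - 12) = (-3 + l + p)*(-12 + l) = (-12 + l)*(-3 + l + p))
b(u) = 0
z = 1562 (z = (36 + (-22)² - 15*(-22) - 12*(-28) - 22*(-28)) - 240 = (36 + 484 + 330 + 336 + 616) - 240 = 1802 - 240 = 1562)
(z - 15942)*(-36742 + b(-101)) = (1562 - 15942)*(-36742 + 0) = -14380*(-36742) = 528349960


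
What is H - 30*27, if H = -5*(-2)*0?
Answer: -810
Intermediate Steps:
H = 0 (H = 10*0 = 0)
H - 30*27 = 0 - 30*27 = 0 - 810 = -810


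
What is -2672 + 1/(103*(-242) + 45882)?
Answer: -55994431/20956 ≈ -2672.0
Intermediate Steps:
-2672 + 1/(103*(-242) + 45882) = -2672 + 1/(-24926 + 45882) = -2672 + 1/20956 = -55994431/20956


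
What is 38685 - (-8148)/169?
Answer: 6545913/169 ≈ 38733.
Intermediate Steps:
38685 - (-8148)/169 = 38685 - 21*(-388/169) = 38685 + 8148/169 = 6545913/169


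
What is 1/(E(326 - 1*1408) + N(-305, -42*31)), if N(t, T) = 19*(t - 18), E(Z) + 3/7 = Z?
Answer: -7/50536 ≈ -0.00013852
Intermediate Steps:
E(Z) = -3/7 + Z
N(t, T) = -342 + 19*t (N(t, T) = 19*(-18 + t) = -342 + 19*t)
1/(E(326 - 1*1408) + N(-305, -42*31)) = 1/((-3/7 + (326 - 1*1408)) + (-342 + 19*(-305))) = 1/((-3/7 + (326 - 1408)) + (-342 - 5795)) = 1/((-3/7 - 1082) - 6137) = 1/(-7577/7 - 6137) = 1/(-50536/7) = -7/50536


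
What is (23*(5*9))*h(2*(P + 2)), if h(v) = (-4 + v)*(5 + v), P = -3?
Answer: -18630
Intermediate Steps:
(23*(5*9))*h(2*(P + 2)) = (23*(5*9))*(-20 + 2*(-3 + 2) + (2*(-3 + 2))**2) = (23*45)*(-20 + 2*(-1) + (2*(-1))**2) = 1035*(-20 - 2 + (-2)**2) = 1035*(-20 - 2 + 4) = 1035*(-18) = -18630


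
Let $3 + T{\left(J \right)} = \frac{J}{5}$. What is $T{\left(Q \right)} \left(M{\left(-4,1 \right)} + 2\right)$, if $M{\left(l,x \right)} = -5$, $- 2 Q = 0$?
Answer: $9$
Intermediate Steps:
$Q = 0$ ($Q = \left(- \frac{1}{2}\right) 0 = 0$)
$T{\left(J \right)} = -3 + \frac{J}{5}$
$T{\left(Q \right)} \left(M{\left(-4,1 \right)} + 2\right) = \left(-3 + \frac{1}{5} \cdot 0\right) \left(-5 + 2\right) = \left(-3 + 0\right) \left(-3\right) = \left(-3\right) \left(-3\right) = 9$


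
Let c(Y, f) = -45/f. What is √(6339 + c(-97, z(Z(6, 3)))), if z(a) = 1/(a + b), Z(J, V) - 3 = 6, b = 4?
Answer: √5754 ≈ 75.855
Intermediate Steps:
Z(J, V) = 9 (Z(J, V) = 3 + 6 = 9)
z(a) = 1/(4 + a) (z(a) = 1/(a + 4) = 1/(4 + a))
√(6339 + c(-97, z(Z(6, 3)))) = √(6339 - 45/(1/(4 + 9))) = √(6339 - 45/(1/13)) = √(6339 - 45/1/13) = √(6339 - 45*13) = √(6339 - 585) = √5754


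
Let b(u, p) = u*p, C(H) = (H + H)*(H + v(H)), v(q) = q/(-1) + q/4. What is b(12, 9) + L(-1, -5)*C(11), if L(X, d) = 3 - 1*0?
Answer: 579/2 ≈ 289.50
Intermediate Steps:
v(q) = -3*q/4 (v(q) = q*(-1) + q*(1/4) = -q + q/4 = -3*q/4)
L(X, d) = 3 (L(X, d) = 3 + 0 = 3)
C(H) = H**2/2 (C(H) = (H + H)*(H - 3*H/4) = (2*H)*(H/4) = H**2/2)
b(u, p) = p*u
b(12, 9) + L(-1, -5)*C(11) = 9*12 + 3*((1/2)*11**2) = 108 + 3*((1/2)*121) = 108 + 3*(121/2) = 108 + 363/2 = 579/2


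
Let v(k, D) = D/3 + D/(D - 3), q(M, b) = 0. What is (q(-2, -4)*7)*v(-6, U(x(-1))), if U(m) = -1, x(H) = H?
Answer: 0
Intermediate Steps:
v(k, D) = D/3 + D/(-3 + D) (v(k, D) = D*(⅓) + D/(-3 + D) = D/3 + D/(-3 + D))
(q(-2, -4)*7)*v(-6, U(x(-1))) = (0*7)*((⅓)*(-1)²/(-3 - 1)) = 0*((⅓)*1/(-4)) = 0*((⅓)*1*(-¼)) = 0*(-1/12) = 0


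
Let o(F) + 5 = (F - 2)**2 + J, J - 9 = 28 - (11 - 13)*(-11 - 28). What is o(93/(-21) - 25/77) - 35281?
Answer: -209183383/5929 ≈ -35281.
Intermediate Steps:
J = -41 (J = 9 + (28 - (11 - 13)*(-11 - 28)) = 9 + (28 - (-2)*(-39)) = 9 + (28 - 1*78) = 9 + (28 - 78) = 9 - 50 = -41)
o(F) = -46 + (-2 + F)**2 (o(F) = -5 + ((F - 2)**2 - 41) = -5 + ((-2 + F)**2 - 41) = -5 + (-41 + (-2 + F)**2) = -46 + (-2 + F)**2)
o(93/(-21) - 25/77) - 35281 = (-46 + (-2 + (93/(-21) - 25/77))**2) - 35281 = (-46 + (-2 + (93*(-1/21) - 25*1/77))**2) - 35281 = (-46 + (-2 + (-31/7 - 25/77))**2) - 35281 = (-46 + (-2 - 366/77)**2) - 35281 = (-46 + (-520/77)**2) - 35281 = (-46 + 270400/5929) - 35281 = -2334/5929 - 35281 = -209183383/5929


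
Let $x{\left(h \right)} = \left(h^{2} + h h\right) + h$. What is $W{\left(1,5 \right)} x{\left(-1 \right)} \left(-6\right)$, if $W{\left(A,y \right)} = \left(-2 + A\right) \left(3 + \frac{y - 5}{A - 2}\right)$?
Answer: $18$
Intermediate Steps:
$x{\left(h \right)} = h + 2 h^{2}$ ($x{\left(h \right)} = \left(h^{2} + h^{2}\right) + h = 2 h^{2} + h = h + 2 h^{2}$)
$W{\left(A,y \right)} = \left(-2 + A\right) \left(3 + \frac{-5 + y}{-2 + A}\right)$
$W{\left(1,5 \right)} x{\left(-1 \right)} \left(-6\right) = \left(-11 + 5 + 3 \cdot 1\right) \left(- (1 + 2 \left(-1\right))\right) \left(-6\right) = \left(-11 + 5 + 3\right) \left(- (1 - 2)\right) \left(-6\right) = - 3 \left(\left(-1\right) \left(-1\right)\right) \left(-6\right) = \left(-3\right) 1 \left(-6\right) = \left(-3\right) \left(-6\right) = 18$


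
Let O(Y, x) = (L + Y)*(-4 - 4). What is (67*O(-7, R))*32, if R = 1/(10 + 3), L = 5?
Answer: 34304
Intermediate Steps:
R = 1/13 ≈ 0.076923
O(Y, x) = -40 - 8*Y (O(Y, x) = (5 + Y)*(-4 - 4) = (5 + Y)*(-8) = -40 - 8*Y)
(67*O(-7, R))*32 = (67*(-40 - 8*(-7)))*32 = (67*(-40 + 56))*32 = (67*16)*32 = 1072*32 = 34304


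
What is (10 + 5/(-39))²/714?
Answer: 21175/155142 ≈ 0.13649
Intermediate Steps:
(10 + 5/(-39))²/714 = (10 + 5*(-1/39))²*(1/714) = (10 - 5/39)²*(1/714) = (385/39)²*(1/714) = (148225/1521)*(1/714) = 21175/155142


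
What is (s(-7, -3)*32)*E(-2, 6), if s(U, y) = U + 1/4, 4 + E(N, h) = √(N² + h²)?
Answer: 864 - 432*√10 ≈ -502.10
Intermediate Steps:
E(N, h) = -4 + √(N² + h²)
s(U, y) = ¼ + U (s(U, y) = U + ¼ = ¼ + U)
(s(-7, -3)*32)*E(-2, 6) = ((¼ - 7)*32)*(-4 + √((-2)² + 6²)) = (-27/4*32)*(-4 + √(4 + 36)) = -216*(-4 + √40) = -216*(-4 + 2*√10) = 864 - 432*√10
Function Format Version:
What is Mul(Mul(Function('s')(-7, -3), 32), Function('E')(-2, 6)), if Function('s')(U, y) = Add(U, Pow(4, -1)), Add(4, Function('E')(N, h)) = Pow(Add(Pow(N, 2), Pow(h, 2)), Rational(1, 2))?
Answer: Add(864, Mul(-432, Pow(10, Rational(1, 2)))) ≈ -502.10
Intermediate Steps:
Function('E')(N, h) = Add(-4, Pow(Add(Pow(N, 2), Pow(h, 2)), Rational(1, 2)))
Function('s')(U, y) = Add(Rational(1, 4), U) (Function('s')(U, y) = Add(U, Rational(1, 4)) = Add(Rational(1, 4), U))
Mul(Mul(Function('s')(-7, -3), 32), Function('E')(-2, 6)) = Mul(Mul(Add(Rational(1, 4), -7), 32), Add(-4, Pow(Add(Pow(-2, 2), Pow(6, 2)), Rational(1, 2)))) = Mul(Mul(Rational(-27, 4), 32), Add(-4, Pow(Add(4, 36), Rational(1, 2)))) = Mul(-216, Add(-4, Pow(40, Rational(1, 2)))) = Mul(-216, Add(-4, Mul(2, Pow(10, Rational(1, 2))))) = Add(864, Mul(-432, Pow(10, Rational(1, 2))))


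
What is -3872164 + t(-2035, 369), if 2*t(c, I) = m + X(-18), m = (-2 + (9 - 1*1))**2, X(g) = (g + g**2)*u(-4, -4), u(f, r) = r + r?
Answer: -3873370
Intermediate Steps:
u(f, r) = 2*r
X(g) = -8*g - 8*g**2 (X(g) = (g + g**2)*(2*(-4)) = (g + g**2)*(-8) = -8*g - 8*g**2)
m = 36 (m = (-2 + (9 - 1))**2 = (-2 + 8)**2 = 6**2 = 36)
t(c, I) = -1206 (t(c, I) = (36 - 8*(-18)*(1 - 18))/2 = (36 - 8*(-18)*(-17))/2 = (36 - 2448)/2 = (1/2)*(-2412) = -1206)
-3872164 + t(-2035, 369) = -3872164 - 1206 = -3873370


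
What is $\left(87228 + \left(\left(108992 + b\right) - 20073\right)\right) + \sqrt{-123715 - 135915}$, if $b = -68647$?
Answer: $107500 + i \sqrt{259630} \approx 1.075 \cdot 10^{5} + 509.54 i$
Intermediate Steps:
$\left(87228 + \left(\left(108992 + b\right) - 20073\right)\right) + \sqrt{-123715 - 135915} = \left(87228 + \left(\left(108992 - 68647\right) - 20073\right)\right) + \sqrt{-123715 - 135915} = \left(87228 + \left(40345 - 20073\right)\right) + \sqrt{-259630} = \left(87228 + 20272\right) + i \sqrt{259630} = 107500 + i \sqrt{259630}$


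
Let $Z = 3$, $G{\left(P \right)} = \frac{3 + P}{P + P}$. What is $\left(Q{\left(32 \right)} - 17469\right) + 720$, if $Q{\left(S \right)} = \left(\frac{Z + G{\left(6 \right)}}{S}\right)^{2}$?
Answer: $- \frac{274415391}{16384} \approx -16749.0$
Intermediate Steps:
$G{\left(P \right)} = \frac{3 + P}{2 P}$
$Q{\left(S \right)} = \frac{225}{16 S^{2}}$ ($Q{\left(S \right)} = \left(\frac{3 + \frac{3 + 6}{2 \cdot 6}}{S}\right)^{2} = \left(\frac{3 + \frac{1}{2} \cdot \frac{1}{6} \cdot 9}{S}\right)^{2} = \left(\frac{3 + \frac{3}{4}}{S}\right)^{2} = \left(\frac{15}{4 S}\right)^{2} = \frac{225}{16 S^{2}}$)
$\left(Q{\left(32 \right)} - 17469\right) + 720 = \left(\frac{225}{16 \cdot 1024} - 17469\right) + 720 = \left(\frac{225}{16} \cdot \frac{1}{1024} - 17469\right) + 720 = \left(\frac{225}{16384} - 17469\right) + 720 = - \frac{286211871}{16384} + 720 = - \frac{274415391}{16384}$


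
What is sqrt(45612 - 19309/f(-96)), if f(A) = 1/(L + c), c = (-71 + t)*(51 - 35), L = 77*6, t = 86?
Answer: 3*I*sqrt(1501034) ≈ 3675.5*I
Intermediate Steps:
L = 462
c = 240 (c = (-71 + 86)*(51 - 35) = 15*16 = 240)
f(A) = 1/702 (f(A) = 1/(462 + 240) = 1/702)
sqrt(45612 - 19309/f(-96)) = sqrt(45612 - 19309/1/702) = sqrt(45612 - 19309*702) = sqrt(45612 - 13554918) = sqrt(-13509306) = 3*I*sqrt(1501034)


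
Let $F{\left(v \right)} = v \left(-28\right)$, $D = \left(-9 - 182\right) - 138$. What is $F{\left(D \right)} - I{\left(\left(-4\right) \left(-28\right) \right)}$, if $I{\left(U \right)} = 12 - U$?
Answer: $9312$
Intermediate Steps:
$D = -329$ ($D = -191 - 138 = -329$)
$F{\left(v \right)} = - 28 v$
$F{\left(D \right)} - I{\left(\left(-4\right) \left(-28\right) \right)} = \left(-28\right) \left(-329\right) - \left(12 - \left(-4\right) \left(-28\right)\right) = 9212 - \left(12 - 112\right) = 9212 - -100 = 9212 + 100 = 9312$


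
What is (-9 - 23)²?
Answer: 1024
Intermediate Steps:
(-9 - 23)² = (-32)² = 1024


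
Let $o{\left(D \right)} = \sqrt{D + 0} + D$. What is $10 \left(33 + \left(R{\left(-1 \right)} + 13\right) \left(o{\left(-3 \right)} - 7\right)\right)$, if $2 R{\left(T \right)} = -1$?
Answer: $-920 + 125 i \sqrt{3} \approx -920.0 + 216.51 i$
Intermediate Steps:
$o{\left(D \right)} = D + \sqrt{D}$ ($o{\left(D \right)} = \sqrt{D} + D = D + \sqrt{D}$)
$R{\left(T \right)} = - \frac{1}{2}$ ($R{\left(T \right)} = \frac{1}{2} \left(-1\right) = - \frac{1}{2}$)
$10 \left(33 + \left(R{\left(-1 \right)} + 13\right) \left(o{\left(-3 \right)} - 7\right)\right) = 10 \left(33 + \left(- \frac{1}{2} + 13\right) \left(\left(-3 + \sqrt{-3}\right) - 7\right)\right) = 10 \left(33 + \frac{25 \left(\left(-3 + i \sqrt{3}\right) - 7\right)}{2}\right) = 10 \left(33 + \frac{25 \left(-10 + i \sqrt{3}\right)}{2}\right) = 10 \left(33 - \left(125 - \frac{25 i \sqrt{3}}{2}\right)\right) = 10 \left(-92 + \frac{25 i \sqrt{3}}{2}\right) = -920 + 125 i \sqrt{3}$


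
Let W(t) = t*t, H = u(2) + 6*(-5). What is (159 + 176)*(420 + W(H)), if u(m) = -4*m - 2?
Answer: 676700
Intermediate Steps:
u(m) = -2 - 4*m
H = -40 (H = (-2 - 4*2) + 6*(-5) = (-2 - 8) - 30 = -10 - 30 = -40)
W(t) = t²
(159 + 176)*(420 + W(H)) = (159 + 176)*(420 + (-40)²) = 335*(420 + 1600) = 335*2020 = 676700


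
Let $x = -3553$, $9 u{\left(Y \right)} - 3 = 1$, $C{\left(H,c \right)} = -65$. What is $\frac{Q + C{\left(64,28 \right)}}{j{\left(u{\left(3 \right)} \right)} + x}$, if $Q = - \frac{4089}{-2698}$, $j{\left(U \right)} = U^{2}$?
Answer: $\frac{13873761}{776422346} \approx 0.017869$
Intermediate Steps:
$u{\left(Y \right)} = \frac{4}{9}$ ($u{\left(Y \right)} = \frac{1}{3} + \frac{1}{9} \cdot 1 = \frac{1}{3} + \frac{1}{9} = \frac{4}{9}$)
$Q = \frac{4089}{2698}$ ($Q = \left(-4089\right) \left(- \frac{1}{2698}\right) = \frac{4089}{2698} \approx 1.5156$)
$\frac{Q + C{\left(64,28 \right)}}{j{\left(u{\left(3 \right)} \right)} + x} = \frac{\frac{4089}{2698} - 65}{\left(\frac{4}{9}\right)^{2} - 3553} = - \frac{171281}{2698 \left(\frac{16}{81} - 3553\right)} = - \frac{171281}{2698 \left(- \frac{287777}{81}\right)} = \left(- \frac{171281}{2698}\right) \left(- \frac{81}{287777}\right) = \frac{13873761}{776422346}$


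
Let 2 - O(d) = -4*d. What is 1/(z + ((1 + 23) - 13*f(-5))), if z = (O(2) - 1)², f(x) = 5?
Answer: 1/40 ≈ 0.025000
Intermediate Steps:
O(d) = 2 + 4*d (O(d) = 2 - (-4)*d = 2 + 4*d)
z = 81 (z = ((2 + 4*2) - 1)² = ((2 + 8) - 1)² = (10 - 1)² = 9² = 81)
1/(z + ((1 + 23) - 13*f(-5))) = 1/(81 + ((1 + 23) - 13*5)) = 1/(81 + (24 - 65)) = 1/(81 - 41) = 1/40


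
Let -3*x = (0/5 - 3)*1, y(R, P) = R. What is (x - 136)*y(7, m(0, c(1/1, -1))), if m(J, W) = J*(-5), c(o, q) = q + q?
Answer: -945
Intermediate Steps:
c(o, q) = 2*q
m(J, W) = -5*J
x = 1 (x = -(0/5 - 3)/3 = -(0*(1/5) - 3)/3 = -(0 - 3)/3 = -(-1) = -1/3*(-3) = 1)
(x - 136)*y(7, m(0, c(1/1, -1))) = (1 - 136)*7 = -135*7 = -945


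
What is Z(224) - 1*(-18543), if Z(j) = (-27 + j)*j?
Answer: 62671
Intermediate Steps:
Z(j) = j*(-27 + j)
Z(224) - 1*(-18543) = 224*(-27 + 224) - 1*(-18543) = 224*197 + 18543 = 44128 + 18543 = 62671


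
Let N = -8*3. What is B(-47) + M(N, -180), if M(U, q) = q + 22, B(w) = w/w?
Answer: -157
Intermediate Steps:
B(w) = 1
N = -24
M(U, q) = 22 + q
B(-47) + M(N, -180) = 1 + (22 - 180) = 1 - 158 = -157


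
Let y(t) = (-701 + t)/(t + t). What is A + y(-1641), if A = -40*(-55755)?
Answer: 3659759371/1641 ≈ 2.2302e+6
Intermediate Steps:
y(t) = (-701 + t)/(2*t) (y(t) = (-701 + t)/((2*t)) = (-701 + t)*(1/(2*t)) = (-701 + t)/(2*t))
A = 2230200
A + y(-1641) = 2230200 + (½)*(-701 - 1641)/(-1641) = 2230200 + (½)*(-1/1641)*(-2342) = 2230200 + 1171/1641 = 3659759371/1641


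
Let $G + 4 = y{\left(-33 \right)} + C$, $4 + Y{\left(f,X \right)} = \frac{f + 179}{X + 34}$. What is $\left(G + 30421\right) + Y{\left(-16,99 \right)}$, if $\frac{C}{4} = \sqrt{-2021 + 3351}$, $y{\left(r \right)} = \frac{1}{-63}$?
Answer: $\frac{36405809}{1197} + 4 \sqrt{1330} \approx 30560.0$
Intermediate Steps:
$y{\left(r \right)} = - \frac{1}{63}$
$Y{\left(f,X \right)} = -4 + \frac{179 + f}{34 + X}$ ($Y{\left(f,X \right)} = -4 + \frac{f + 179}{X + 34} = -4 + \frac{179 + f}{34 + X}$)
$C = 4 \sqrt{1330}$ ($C = 4 \sqrt{-2021 + 3351} = 4 \sqrt{1330} \approx 145.88$)
$G = - \frac{253}{63} + 4 \sqrt{1330}$ ($G = -4 - \left(\frac{1}{63} - 4 \sqrt{1330}\right) = - \frac{253}{63} + 4 \sqrt{1330} \approx 141.86$)
$\left(G + 30421\right) + Y{\left(-16,99 \right)} = \left(\left(- \frac{253}{63} + 4 \sqrt{1330}\right) + 30421\right) + \frac{43 - 16 - 396}{34 + 99} = \left(\frac{1916270}{63} + 4 \sqrt{1330}\right) + \frac{43 - 16 - 396}{133} = \left(\frac{1916270}{63} + 4 \sqrt{1330}\right) + \frac{1}{133} \left(-369\right) = \left(\frac{1916270}{63} + 4 \sqrt{1330}\right) - \frac{369}{133} = \frac{36405809}{1197} + 4 \sqrt{1330}$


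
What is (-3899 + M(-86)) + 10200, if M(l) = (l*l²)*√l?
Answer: 6301 - 636056*I*√86 ≈ 6301.0 - 5.8985e+6*I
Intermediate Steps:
M(l) = l^(7/2) (M(l) = l³*√l = l^(7/2))
(-3899 + M(-86)) + 10200 = (-3899 + (-86)^(7/2)) + 10200 = (-3899 - 636056*I*√86) + 10200 = 6301 - 636056*I*√86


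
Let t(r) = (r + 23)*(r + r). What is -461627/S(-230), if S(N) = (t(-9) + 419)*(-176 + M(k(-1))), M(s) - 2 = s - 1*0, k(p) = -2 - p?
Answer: 461627/29225 ≈ 15.796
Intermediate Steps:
M(s) = 2 + s (M(s) = 2 + (s - 1*0) = 2 + (s + 0) = 2 + s)
t(r) = 2*r*(23 + r) (t(r) = (23 + r)*(2*r) = 2*r*(23 + r))
S(N) = -29225 (S(N) = (2*(-9)*(23 - 9) + 419)*(-176 + (2 + (-2 - 1*(-1)))) = (2*(-9)*14 + 419)*(-176 + (2 + (-2 + 1))) = (-252 + 419)*(-176 + (2 - 1)) = 167*(-176 + 1) = 167*(-175) = -29225)
-461627/S(-230) = -461627/(-29225) = -461627*(-1/29225) = 461627/29225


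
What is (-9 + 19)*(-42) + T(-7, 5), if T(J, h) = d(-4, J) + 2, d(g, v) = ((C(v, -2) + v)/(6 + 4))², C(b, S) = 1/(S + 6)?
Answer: -668071/1600 ≈ -417.54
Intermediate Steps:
C(b, S) = 1/(6 + S)
d(g, v) = (1/40 + v/10)² (d(g, v) = ((1/(6 - 2) + v)/(6 + 4))² = ((1/4 + v)/10)² = ((¼ + v)*(⅒))² = (1/40 + v/10)²)
T(J, h) = 2 + (1 + 4*J)²/1600 (T(J, h) = (1 + 4*J)²/1600 + 2 = 2 + (1 + 4*J)²/1600)
(-9 + 19)*(-42) + T(-7, 5) = (-9 + 19)*(-42) + (2 + (1 + 4*(-7))²/1600) = 10*(-42) + (2 + (1 - 28)²/1600) = -420 + (2 + (1/1600)*(-27)²) = -420 + (2 + (1/1600)*729) = -420 + (2 + 729/1600) = -420 + 3929/1600 = -668071/1600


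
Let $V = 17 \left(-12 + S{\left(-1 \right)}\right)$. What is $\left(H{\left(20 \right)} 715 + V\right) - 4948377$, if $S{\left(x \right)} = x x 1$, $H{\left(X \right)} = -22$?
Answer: $-4964294$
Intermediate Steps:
$S{\left(x \right)} = x^{2}$ ($S{\left(x \right)} = x^{2} \cdot 1 = x^{2}$)
$V = -187$ ($V = 17 \left(-12 + \left(-1\right)^{2}\right) = 17 \left(-12 + 1\right) = 17 \left(-11\right) = -187$)
$\left(H{\left(20 \right)} 715 + V\right) - 4948377 = \left(\left(-22\right) 715 - 187\right) - 4948377 = \left(-15730 - 187\right) - 4948377 = -15917 - 4948377 = -4964294$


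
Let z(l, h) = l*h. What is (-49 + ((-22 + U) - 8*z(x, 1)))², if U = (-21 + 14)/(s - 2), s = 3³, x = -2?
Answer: 1909924/625 ≈ 3055.9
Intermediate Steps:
s = 27
z(l, h) = h*l
U = -7/25 (U = (-21 + 14)/(27 - 2) = -7/25 ≈ -0.28000)
(-49 + ((-22 + U) - 8*z(x, 1)))² = (-49 + ((-22 - 7/25) - 8*(-2)))² = (-49 + (-557/25 - 8*(-2)))² = (-49 + (-557/25 + 16))² = (-49 - 157/25)² = (-1382/25)² = 1909924/625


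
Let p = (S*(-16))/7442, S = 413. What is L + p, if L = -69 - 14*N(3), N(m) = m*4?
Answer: -885181/3721 ≈ -237.89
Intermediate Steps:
N(m) = 4*m
L = -237 (L = -69 - 56*3 = -69 - 14*12 = -69 - 168 = -237)
p = -3304/3721 (p = (413*(-16))/7442 = -6608*1/7442 = -3304/3721 ≈ -0.88793)
L + p = -237 - 3304/3721 = -885181/3721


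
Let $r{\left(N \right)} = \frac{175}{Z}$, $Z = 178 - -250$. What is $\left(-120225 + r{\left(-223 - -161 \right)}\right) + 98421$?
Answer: $- \frac{9331937}{428} \approx -21804.0$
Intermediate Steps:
$Z = 428$ ($Z = 178 + 250 = 428$)
$r{\left(N \right)} = \frac{175}{428}$
$\left(-120225 + r{\left(-223 - -161 \right)}\right) + 98421 = \left(-120225 + \frac{175}{428}\right) + 98421 = - \frac{51456125}{428} + 98421 = - \frac{9331937}{428}$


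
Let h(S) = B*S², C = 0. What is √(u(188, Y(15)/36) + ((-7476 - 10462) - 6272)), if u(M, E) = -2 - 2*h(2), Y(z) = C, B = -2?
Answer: 2*I*√6049 ≈ 155.55*I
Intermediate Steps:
Y(z) = 0
h(S) = -2*S²
u(M, E) = 14 (u(M, E) = -2 - (-4)*2² = -2 - (-4)*4 = -2 - 2*(-8) = -2 + 16 = 14)
√(u(188, Y(15)/36) + ((-7476 - 10462) - 6272)) = √(14 + ((-7476 - 10462) - 6272)) = √(14 + (-17938 - 6272)) = √(14 - 24210) = √(-24196) = 2*I*√6049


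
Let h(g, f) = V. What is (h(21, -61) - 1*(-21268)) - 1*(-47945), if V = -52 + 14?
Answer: 69175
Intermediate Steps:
V = -38
h(g, f) = -38
(h(21, -61) - 1*(-21268)) - 1*(-47945) = (-38 - 1*(-21268)) - 1*(-47945) = (-38 + 21268) + 47945 = 21230 + 47945 = 69175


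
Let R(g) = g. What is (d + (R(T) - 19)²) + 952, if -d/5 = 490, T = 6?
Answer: -1329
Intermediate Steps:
d = -2450 (d = -5*490 = -2450)
(d + (R(T) - 19)²) + 952 = (-2450 + (6 - 19)²) + 952 = (-2450 + (-13)²) + 952 = (-2450 + 169) + 952 = -2281 + 952 = -1329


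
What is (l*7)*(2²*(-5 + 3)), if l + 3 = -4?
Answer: 392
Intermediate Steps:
l = -7 (l = -3 - 4 = -7)
(l*7)*(2²*(-5 + 3)) = (-7*7)*(2²*(-5 + 3)) = -196*(-2) = -49*(-8) = 392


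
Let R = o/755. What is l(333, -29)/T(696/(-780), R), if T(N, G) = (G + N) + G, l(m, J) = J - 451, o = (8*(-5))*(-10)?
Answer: -2355600/821 ≈ -2869.2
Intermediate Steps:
o = 400 (o = -40*(-10) = 400)
l(m, J) = -451 + J
R = 80/151 (R = 400/755 = 400*(1/755) = 80/151 ≈ 0.52980)
T(N, G) = N + 2*G
l(333, -29)/T(696/(-780), R) = (-451 - 29)/(696/(-780) + 2*(80/151)) = -480/(696*(-1/780) + 160/151) = -480/(-58/65 + 160/151) = -480/1642/9815 = -480*9815/1642 = -2355600/821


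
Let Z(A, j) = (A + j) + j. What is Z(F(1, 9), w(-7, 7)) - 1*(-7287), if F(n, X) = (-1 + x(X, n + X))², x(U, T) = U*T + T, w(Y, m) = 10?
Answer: 17108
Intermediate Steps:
x(U, T) = T + T*U (x(U, T) = T*U + T = T + T*U)
F(n, X) = (-1 + (1 + X)*(X + n))² (F(n, X) = (-1 + (n + X)*(1 + X))² = (-1 + (X + n)*(1 + X))² = (-1 + (1 + X)*(X + n))²)
Z(A, j) = A + 2*j
Z(F(1, 9), w(-7, 7)) - 1*(-7287) = ((-1 + (1 + 9)*(9 + 1))² + 2*10) - 1*(-7287) = ((-1 + 10*10)² + 20) + 7287 = ((-1 + 100)² + 20) + 7287 = (99² + 20) + 7287 = (9801 + 20) + 7287 = 9821 + 7287 = 17108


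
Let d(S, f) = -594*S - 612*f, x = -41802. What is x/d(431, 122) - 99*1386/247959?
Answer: -648304981/1518418263 ≈ -0.42696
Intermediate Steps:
d(S, f) = -612*f - 594*S
x/d(431, 122) - 99*1386/247959 = -41802/(-612*122 - 594*431) - 99*1386/247959 = -41802/(-74664 - 256014) - 137214*1/247959 = -41802/(-330678) - 15246/27551 = -41802*(-1/330678) - 15246/27551 = 6967/55113 - 15246/27551 = -648304981/1518418263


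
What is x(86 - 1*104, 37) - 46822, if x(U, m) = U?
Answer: -46840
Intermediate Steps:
x(86 - 1*104, 37) - 46822 = (86 - 1*104) - 46822 = (86 - 104) - 46822 = -18 - 46822 = -46840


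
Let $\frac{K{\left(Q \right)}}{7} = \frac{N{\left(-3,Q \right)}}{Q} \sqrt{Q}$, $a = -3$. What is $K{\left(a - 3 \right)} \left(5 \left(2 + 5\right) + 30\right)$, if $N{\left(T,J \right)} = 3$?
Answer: $- \frac{455 i \sqrt{6}}{2} \approx - 557.26 i$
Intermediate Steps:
$K{\left(Q \right)} = \frac{21}{\sqrt{Q}}$ ($K{\left(Q \right)} = 7 \frac{3}{Q} \sqrt{Q} = 7 \frac{3}{\sqrt{Q}} = \frac{21}{\sqrt{Q}}$)
$K{\left(a - 3 \right)} \left(5 \left(2 + 5\right) + 30\right) = \frac{21}{\sqrt{-3 - 3}} \left(5 \left(2 + 5\right) + 30\right) = \frac{21}{\sqrt{-3 - 3}} \left(5 \cdot 7 + 30\right) = \frac{21}{i \sqrt{6}} \left(35 + 30\right) = 21 \left(- \frac{i \sqrt{6}}{6}\right) 65 = - \frac{7 i \sqrt{6}}{2} \cdot 65 = - \frac{455 i \sqrt{6}}{2}$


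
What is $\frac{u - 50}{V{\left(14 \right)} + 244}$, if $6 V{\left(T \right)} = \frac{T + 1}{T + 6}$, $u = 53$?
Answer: $\frac{8}{651} \approx 0.012289$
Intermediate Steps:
$V{\left(T \right)} = \frac{1 + T}{6 \left(6 + T\right)}$ ($V{\left(T \right)} = \frac{\left(T + 1\right) \frac{1}{T + 6}}{6} = \frac{\left(1 + T\right) \frac{1}{6 + T}}{6} = \frac{\frac{1}{6 + T} \left(1 + T\right)}{6} = \frac{1 + T}{6 \left(6 + T\right)}$)
$\frac{u - 50}{V{\left(14 \right)} + 244} = \frac{53 - 50}{\frac{1 + 14}{6 \left(6 + 14\right)} + 244} = \frac{3}{\frac{1}{6} \cdot \frac{1}{20} \cdot 15 + 244} = \frac{3}{\frac{1}{8} + 244} = \frac{3}{\frac{1953}{8}} = 3 \cdot \frac{8}{1953} = \frac{8}{651}$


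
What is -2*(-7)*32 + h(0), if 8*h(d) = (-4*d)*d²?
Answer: 448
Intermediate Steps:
h(d) = -d³/2 (h(d) = ((-4*d)*d²)/8 = (-4*d³)/8 = -d³/2)
-2*(-7)*32 + h(0) = -2*(-7)*32 - ½*0³ = 14*32 - ½*0 = 448 + 0 = 448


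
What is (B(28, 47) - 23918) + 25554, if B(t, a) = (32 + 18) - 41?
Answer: 1645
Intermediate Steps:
B(t, a) = 9 (B(t, a) = 50 - 41 = 9)
(B(28, 47) - 23918) + 25554 = (9 - 23918) + 25554 = -23909 + 25554 = 1645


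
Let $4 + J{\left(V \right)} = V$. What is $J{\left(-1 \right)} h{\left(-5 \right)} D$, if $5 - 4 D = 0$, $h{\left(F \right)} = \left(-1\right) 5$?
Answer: $\frac{125}{4} \approx 31.25$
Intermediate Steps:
$h{\left(F \right)} = -5$
$J{\left(V \right)} = -4 + V$
$D = \frac{5}{4}$ ($D = \frac{5}{4} - 0 = \frac{5}{4} + 0 = \frac{5}{4} \approx 1.25$)
$J{\left(-1 \right)} h{\left(-5 \right)} D = \left(-4 - 1\right) \left(-5\right) \frac{5}{4} = \left(-5\right) \left(-5\right) \frac{5}{4} = 25 \cdot \frac{5}{4} = \frac{125}{4}$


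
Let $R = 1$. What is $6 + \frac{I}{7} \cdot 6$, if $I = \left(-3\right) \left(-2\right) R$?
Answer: $\frac{78}{7} \approx 11.143$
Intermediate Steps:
$I = 6$ ($I = \left(-3\right) \left(-2\right) 1 = 6 \cdot 1 = 6$)
$6 + \frac{I}{7} \cdot 6 = 6 + \frac{6}{7} \cdot 6 = 6 + \frac{36}{7} = \frac{78}{7}$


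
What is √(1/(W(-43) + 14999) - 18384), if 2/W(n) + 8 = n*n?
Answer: I*√1557506079352991807/9204387 ≈ 135.59*I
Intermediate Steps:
W(n) = 2/(-8 + n²) (W(n) = 2/(-8 + n*n) = 2/(-8 + n²))
√(1/(W(-43) + 14999) - 18384) = √(1/(2/(-8 + (-43)²) + 14999) - 18384) = √(1/(2/(-8 + 1849) + 14999) - 18384) = √(1/(2/1841 + 14999) - 18384) = √(1/(27613161/1841) - 18384) = √(1841/27613161 - 18384) = √(-507640349983/27613161) = I*√1557506079352991807/9204387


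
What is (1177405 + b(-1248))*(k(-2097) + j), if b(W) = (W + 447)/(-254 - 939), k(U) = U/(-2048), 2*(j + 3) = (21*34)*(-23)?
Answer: -11813187070494525/1221632 ≈ -9.6700e+9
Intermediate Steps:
j = -8214 (j = -3 + ((21*34)*(-23))/2 = -3 + (714*(-23))/2 = -3 + (½)*(-16422) = -3 - 8211 = -8214)
k(U) = -U/2048 (k(U) = U*(-1/2048) = -U/2048)
b(W) = -447/1193 - W/1193 (b(W) = (447 + W)/(-1193) = (447 + W)*(-1/1193) = -447/1193 - W/1193)
(1177405 + b(-1248))*(k(-2097) + j) = (1177405 + (-447/1193 - 1/1193*(-1248)))*(-1/2048*(-2097) - 8214) = (1177405 + (-447/1193 + 1248/1193))*(2097/2048 - 8214) = (1177405 + 801/1193)*(-16820175/2048) = (1404644966/1193)*(-16820175/2048) = -11813187070494525/1221632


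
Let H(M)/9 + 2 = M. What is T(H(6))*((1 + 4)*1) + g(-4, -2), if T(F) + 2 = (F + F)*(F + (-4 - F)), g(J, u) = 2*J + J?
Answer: -1462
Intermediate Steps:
g(J, u) = 3*J
H(M) = -18 + 9*M
T(F) = -2 - 8*F (T(F) = -2 + (F + F)*(F + (-4 - F)) = -2 + (2*F)*(-4) = -2 - 8*F)
T(H(6))*((1 + 4)*1) + g(-4, -2) = (-2 - 8*(-18 + 9*6))*((1 + 4)*1) + 3*(-4) = (-2 - 8*(-18 + 54))*(5*1) - 12 = (-2 - 8*36)*5 - 12 = (-2 - 288)*5 - 12 = -290*5 - 12 = -1450 - 12 = -1462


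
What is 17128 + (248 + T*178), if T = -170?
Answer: -12884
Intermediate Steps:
17128 + (248 + T*178) = 17128 + (248 - 170*178) = 17128 + (248 - 30260) = 17128 - 30012 = -12884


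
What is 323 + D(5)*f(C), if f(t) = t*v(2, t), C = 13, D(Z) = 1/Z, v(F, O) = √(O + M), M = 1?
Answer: 323 + 13*√14/5 ≈ 332.73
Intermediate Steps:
v(F, O) = √(1 + O) (v(F, O) = √(O + 1) = √(1 + O))
f(t) = t*√(1 + t)
323 + D(5)*f(C) = 323 + (13*√(1 + 13))/5 = 323 + (13*√14)/5 = 323 + 13*√14/5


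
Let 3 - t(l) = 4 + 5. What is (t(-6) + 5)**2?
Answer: 1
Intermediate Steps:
t(l) = -6 (t(l) = 3 - (4 + 5) = 3 - 1*9 = 3 - 9 = -6)
(t(-6) + 5)**2 = (-6 + 5)**2 = (-1)**2 = 1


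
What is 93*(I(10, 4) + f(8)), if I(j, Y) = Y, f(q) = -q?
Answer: -372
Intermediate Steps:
93*(I(10, 4) + f(8)) = 93*(4 - 1*8) = 93*(4 - 8) = 93*(-4) = -372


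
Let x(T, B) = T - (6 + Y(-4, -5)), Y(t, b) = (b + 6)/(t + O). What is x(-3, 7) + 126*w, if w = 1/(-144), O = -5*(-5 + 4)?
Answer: -87/8 ≈ -10.875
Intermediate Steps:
O = 5 (O = -5*(-1) = 5)
Y(t, b) = (6 + b)/(5 + t) (Y(t, b) = (b + 6)/(t + 5) = (6 + b)/(5 + t))
w = -1/144 ≈ -0.0069444
x(T, B) = -7 + T (x(T, B) = T - (6 + (6 - 5)/(5 - 4)) = T - (6 + 1/1) = T - (6 + 1*1) = T - (6 + 1) = T - 1*7 = T - 7 = -7 + T)
x(-3, 7) + 126*w = (-7 - 3) + 126*(-1/144) = -10 - 7/8 = -87/8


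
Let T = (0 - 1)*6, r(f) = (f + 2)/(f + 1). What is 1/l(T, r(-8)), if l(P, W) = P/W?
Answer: -⅐ ≈ -0.14286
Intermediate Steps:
r(f) = (2 + f)/(1 + f)
T = -6 (T = -1*6 = -6)
1/l(T, r(-8)) = 1/(-6*(1 - 8)/(2 - 8)) = 1/(-6/(-6/(-7))) = 1/(-6/((-⅐*(-6)))) = 1/(-6/6/7) = 1/(-6*7/6) = 1/(-7) = -⅐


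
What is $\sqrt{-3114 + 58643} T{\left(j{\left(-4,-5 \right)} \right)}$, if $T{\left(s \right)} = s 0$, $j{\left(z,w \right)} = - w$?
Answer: $0$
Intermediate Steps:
$T{\left(s \right)} = 0$
$\sqrt{-3114 + 58643} T{\left(j{\left(-4,-5 \right)} \right)} = \sqrt{-3114 + 58643} \cdot 0 = \sqrt{55529} \cdot 0 = 0$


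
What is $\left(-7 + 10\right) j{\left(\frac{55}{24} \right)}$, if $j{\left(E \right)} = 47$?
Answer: $141$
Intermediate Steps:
$\left(-7 + 10\right) j{\left(\frac{55}{24} \right)} = \left(-7 + 10\right) 47 = 3 \cdot 47 = 141$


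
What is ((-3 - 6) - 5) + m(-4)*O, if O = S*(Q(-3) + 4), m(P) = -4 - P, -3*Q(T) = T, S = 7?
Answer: -14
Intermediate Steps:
Q(T) = -T/3
O = 35 (O = 7*(-⅓*(-3) + 4) = 7*(1 + 4) = 7*5 = 35)
((-3 - 6) - 5) + m(-4)*O = ((-3 - 6) - 5) + (-4 - 1*(-4))*35 = (-9 - 5) + (-4 + 4)*35 = -14 + 0*35 = -14 + 0 = -14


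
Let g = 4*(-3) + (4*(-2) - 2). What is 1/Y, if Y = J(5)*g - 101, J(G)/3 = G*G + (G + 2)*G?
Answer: -1/4061 ≈ -0.00024624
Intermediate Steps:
J(G) = 3*G² + 3*G*(2 + G) (J(G) = 3*(G*G + (G + 2)*G) = 3*(G² + (2 + G)*G) = 3*(G² + G*(2 + G)) = 3*G² + 3*G*(2 + G))
g = -22 (g = -12 + (-8 - 2) = -12 - 10 = -22)
Y = -4061 (Y = (6*5*(1 + 5))*(-22) - 101 = (6*5*6)*(-22) - 101 = 180*(-22) - 101 = -3960 - 101 = -4061)
1/Y = 1/(-4061) = -1/4061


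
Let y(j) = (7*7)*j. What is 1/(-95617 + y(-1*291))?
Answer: -1/109876 ≈ -9.1012e-6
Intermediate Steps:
y(j) = 49*j
1/(-95617 + y(-1*291)) = 1/(-95617 + 49*(-1*291)) = 1/(-95617 + 49*(-291)) = 1/(-95617 - 14259) = 1/(-109876) = -1/109876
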